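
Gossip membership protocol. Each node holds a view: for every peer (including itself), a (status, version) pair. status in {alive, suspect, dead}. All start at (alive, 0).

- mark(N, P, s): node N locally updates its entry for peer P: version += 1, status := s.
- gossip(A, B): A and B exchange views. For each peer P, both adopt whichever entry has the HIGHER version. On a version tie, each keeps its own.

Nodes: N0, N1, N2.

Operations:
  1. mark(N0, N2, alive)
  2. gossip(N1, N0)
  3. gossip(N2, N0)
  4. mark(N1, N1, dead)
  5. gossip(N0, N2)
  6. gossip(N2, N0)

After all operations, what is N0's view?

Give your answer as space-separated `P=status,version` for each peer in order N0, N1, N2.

Answer: N0=alive,0 N1=alive,0 N2=alive,1

Derivation:
Op 1: N0 marks N2=alive -> (alive,v1)
Op 2: gossip N1<->N0 -> N1.N0=(alive,v0) N1.N1=(alive,v0) N1.N2=(alive,v1) | N0.N0=(alive,v0) N0.N1=(alive,v0) N0.N2=(alive,v1)
Op 3: gossip N2<->N0 -> N2.N0=(alive,v0) N2.N1=(alive,v0) N2.N2=(alive,v1) | N0.N0=(alive,v0) N0.N1=(alive,v0) N0.N2=(alive,v1)
Op 4: N1 marks N1=dead -> (dead,v1)
Op 5: gossip N0<->N2 -> N0.N0=(alive,v0) N0.N1=(alive,v0) N0.N2=(alive,v1) | N2.N0=(alive,v0) N2.N1=(alive,v0) N2.N2=(alive,v1)
Op 6: gossip N2<->N0 -> N2.N0=(alive,v0) N2.N1=(alive,v0) N2.N2=(alive,v1) | N0.N0=(alive,v0) N0.N1=(alive,v0) N0.N2=(alive,v1)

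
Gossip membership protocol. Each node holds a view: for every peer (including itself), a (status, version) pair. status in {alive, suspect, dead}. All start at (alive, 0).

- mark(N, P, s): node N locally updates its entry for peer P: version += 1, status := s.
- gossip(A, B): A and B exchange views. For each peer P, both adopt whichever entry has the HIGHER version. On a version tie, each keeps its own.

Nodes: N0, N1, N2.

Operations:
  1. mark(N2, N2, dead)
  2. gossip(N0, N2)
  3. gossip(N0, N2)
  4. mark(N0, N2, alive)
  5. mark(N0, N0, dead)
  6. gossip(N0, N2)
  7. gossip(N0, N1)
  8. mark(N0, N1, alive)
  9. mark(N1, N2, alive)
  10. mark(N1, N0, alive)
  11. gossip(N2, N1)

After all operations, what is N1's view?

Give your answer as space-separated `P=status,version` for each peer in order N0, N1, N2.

Op 1: N2 marks N2=dead -> (dead,v1)
Op 2: gossip N0<->N2 -> N0.N0=(alive,v0) N0.N1=(alive,v0) N0.N2=(dead,v1) | N2.N0=(alive,v0) N2.N1=(alive,v0) N2.N2=(dead,v1)
Op 3: gossip N0<->N2 -> N0.N0=(alive,v0) N0.N1=(alive,v0) N0.N2=(dead,v1) | N2.N0=(alive,v0) N2.N1=(alive,v0) N2.N2=(dead,v1)
Op 4: N0 marks N2=alive -> (alive,v2)
Op 5: N0 marks N0=dead -> (dead,v1)
Op 6: gossip N0<->N2 -> N0.N0=(dead,v1) N0.N1=(alive,v0) N0.N2=(alive,v2) | N2.N0=(dead,v1) N2.N1=(alive,v0) N2.N2=(alive,v2)
Op 7: gossip N0<->N1 -> N0.N0=(dead,v1) N0.N1=(alive,v0) N0.N2=(alive,v2) | N1.N0=(dead,v1) N1.N1=(alive,v0) N1.N2=(alive,v2)
Op 8: N0 marks N1=alive -> (alive,v1)
Op 9: N1 marks N2=alive -> (alive,v3)
Op 10: N1 marks N0=alive -> (alive,v2)
Op 11: gossip N2<->N1 -> N2.N0=(alive,v2) N2.N1=(alive,v0) N2.N2=(alive,v3) | N1.N0=(alive,v2) N1.N1=(alive,v0) N1.N2=(alive,v3)

Answer: N0=alive,2 N1=alive,0 N2=alive,3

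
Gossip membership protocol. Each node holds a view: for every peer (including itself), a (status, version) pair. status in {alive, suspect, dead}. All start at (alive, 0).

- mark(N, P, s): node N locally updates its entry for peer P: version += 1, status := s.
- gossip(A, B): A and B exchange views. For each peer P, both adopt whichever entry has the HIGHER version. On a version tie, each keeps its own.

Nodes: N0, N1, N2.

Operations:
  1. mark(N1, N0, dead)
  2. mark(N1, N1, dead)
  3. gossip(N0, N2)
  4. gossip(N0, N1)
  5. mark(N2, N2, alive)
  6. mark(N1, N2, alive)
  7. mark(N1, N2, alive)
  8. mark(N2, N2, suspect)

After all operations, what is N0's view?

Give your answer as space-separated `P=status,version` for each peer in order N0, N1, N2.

Op 1: N1 marks N0=dead -> (dead,v1)
Op 2: N1 marks N1=dead -> (dead,v1)
Op 3: gossip N0<->N2 -> N0.N0=(alive,v0) N0.N1=(alive,v0) N0.N2=(alive,v0) | N2.N0=(alive,v0) N2.N1=(alive,v0) N2.N2=(alive,v0)
Op 4: gossip N0<->N1 -> N0.N0=(dead,v1) N0.N1=(dead,v1) N0.N2=(alive,v0) | N1.N0=(dead,v1) N1.N1=(dead,v1) N1.N2=(alive,v0)
Op 5: N2 marks N2=alive -> (alive,v1)
Op 6: N1 marks N2=alive -> (alive,v1)
Op 7: N1 marks N2=alive -> (alive,v2)
Op 8: N2 marks N2=suspect -> (suspect,v2)

Answer: N0=dead,1 N1=dead,1 N2=alive,0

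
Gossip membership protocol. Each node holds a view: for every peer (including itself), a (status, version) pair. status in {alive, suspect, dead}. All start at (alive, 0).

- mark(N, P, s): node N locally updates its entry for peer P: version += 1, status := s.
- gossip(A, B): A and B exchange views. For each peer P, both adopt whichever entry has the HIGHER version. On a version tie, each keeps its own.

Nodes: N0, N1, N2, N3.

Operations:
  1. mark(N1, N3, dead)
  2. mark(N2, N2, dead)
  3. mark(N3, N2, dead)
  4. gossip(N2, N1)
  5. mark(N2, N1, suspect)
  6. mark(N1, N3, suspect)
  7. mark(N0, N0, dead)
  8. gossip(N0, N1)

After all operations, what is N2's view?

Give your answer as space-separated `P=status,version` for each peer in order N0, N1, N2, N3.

Op 1: N1 marks N3=dead -> (dead,v1)
Op 2: N2 marks N2=dead -> (dead,v1)
Op 3: N3 marks N2=dead -> (dead,v1)
Op 4: gossip N2<->N1 -> N2.N0=(alive,v0) N2.N1=(alive,v0) N2.N2=(dead,v1) N2.N3=(dead,v1) | N1.N0=(alive,v0) N1.N1=(alive,v0) N1.N2=(dead,v1) N1.N3=(dead,v1)
Op 5: N2 marks N1=suspect -> (suspect,v1)
Op 6: N1 marks N3=suspect -> (suspect,v2)
Op 7: N0 marks N0=dead -> (dead,v1)
Op 8: gossip N0<->N1 -> N0.N0=(dead,v1) N0.N1=(alive,v0) N0.N2=(dead,v1) N0.N3=(suspect,v2) | N1.N0=(dead,v1) N1.N1=(alive,v0) N1.N2=(dead,v1) N1.N3=(suspect,v2)

Answer: N0=alive,0 N1=suspect,1 N2=dead,1 N3=dead,1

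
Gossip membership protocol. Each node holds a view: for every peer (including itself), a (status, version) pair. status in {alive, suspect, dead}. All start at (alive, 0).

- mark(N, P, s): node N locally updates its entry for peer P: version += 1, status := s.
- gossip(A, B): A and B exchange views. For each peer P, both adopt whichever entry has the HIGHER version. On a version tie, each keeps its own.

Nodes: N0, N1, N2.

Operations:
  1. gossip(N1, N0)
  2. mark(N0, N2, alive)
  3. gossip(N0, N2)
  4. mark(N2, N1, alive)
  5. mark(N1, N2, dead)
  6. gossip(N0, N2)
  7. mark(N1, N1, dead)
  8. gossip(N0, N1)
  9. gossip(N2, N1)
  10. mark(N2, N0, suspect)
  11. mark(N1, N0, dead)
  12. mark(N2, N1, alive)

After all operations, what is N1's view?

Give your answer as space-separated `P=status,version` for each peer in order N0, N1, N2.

Op 1: gossip N1<->N0 -> N1.N0=(alive,v0) N1.N1=(alive,v0) N1.N2=(alive,v0) | N0.N0=(alive,v0) N0.N1=(alive,v0) N0.N2=(alive,v0)
Op 2: N0 marks N2=alive -> (alive,v1)
Op 3: gossip N0<->N2 -> N0.N0=(alive,v0) N0.N1=(alive,v0) N0.N2=(alive,v1) | N2.N0=(alive,v0) N2.N1=(alive,v0) N2.N2=(alive,v1)
Op 4: N2 marks N1=alive -> (alive,v1)
Op 5: N1 marks N2=dead -> (dead,v1)
Op 6: gossip N0<->N2 -> N0.N0=(alive,v0) N0.N1=(alive,v1) N0.N2=(alive,v1) | N2.N0=(alive,v0) N2.N1=(alive,v1) N2.N2=(alive,v1)
Op 7: N1 marks N1=dead -> (dead,v1)
Op 8: gossip N0<->N1 -> N0.N0=(alive,v0) N0.N1=(alive,v1) N0.N2=(alive,v1) | N1.N0=(alive,v0) N1.N1=(dead,v1) N1.N2=(dead,v1)
Op 9: gossip N2<->N1 -> N2.N0=(alive,v0) N2.N1=(alive,v1) N2.N2=(alive,v1) | N1.N0=(alive,v0) N1.N1=(dead,v1) N1.N2=(dead,v1)
Op 10: N2 marks N0=suspect -> (suspect,v1)
Op 11: N1 marks N0=dead -> (dead,v1)
Op 12: N2 marks N1=alive -> (alive,v2)

Answer: N0=dead,1 N1=dead,1 N2=dead,1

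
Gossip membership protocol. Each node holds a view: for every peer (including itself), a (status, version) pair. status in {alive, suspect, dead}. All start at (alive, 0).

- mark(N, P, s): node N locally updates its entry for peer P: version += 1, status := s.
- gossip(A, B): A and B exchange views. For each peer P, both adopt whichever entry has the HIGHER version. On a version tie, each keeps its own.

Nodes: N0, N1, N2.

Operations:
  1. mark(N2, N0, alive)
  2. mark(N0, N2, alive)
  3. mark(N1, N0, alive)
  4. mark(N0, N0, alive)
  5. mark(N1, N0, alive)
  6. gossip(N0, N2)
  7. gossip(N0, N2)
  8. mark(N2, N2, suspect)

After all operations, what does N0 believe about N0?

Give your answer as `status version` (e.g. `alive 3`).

Op 1: N2 marks N0=alive -> (alive,v1)
Op 2: N0 marks N2=alive -> (alive,v1)
Op 3: N1 marks N0=alive -> (alive,v1)
Op 4: N0 marks N0=alive -> (alive,v1)
Op 5: N1 marks N0=alive -> (alive,v2)
Op 6: gossip N0<->N2 -> N0.N0=(alive,v1) N0.N1=(alive,v0) N0.N2=(alive,v1) | N2.N0=(alive,v1) N2.N1=(alive,v0) N2.N2=(alive,v1)
Op 7: gossip N0<->N2 -> N0.N0=(alive,v1) N0.N1=(alive,v0) N0.N2=(alive,v1) | N2.N0=(alive,v1) N2.N1=(alive,v0) N2.N2=(alive,v1)
Op 8: N2 marks N2=suspect -> (suspect,v2)

Answer: alive 1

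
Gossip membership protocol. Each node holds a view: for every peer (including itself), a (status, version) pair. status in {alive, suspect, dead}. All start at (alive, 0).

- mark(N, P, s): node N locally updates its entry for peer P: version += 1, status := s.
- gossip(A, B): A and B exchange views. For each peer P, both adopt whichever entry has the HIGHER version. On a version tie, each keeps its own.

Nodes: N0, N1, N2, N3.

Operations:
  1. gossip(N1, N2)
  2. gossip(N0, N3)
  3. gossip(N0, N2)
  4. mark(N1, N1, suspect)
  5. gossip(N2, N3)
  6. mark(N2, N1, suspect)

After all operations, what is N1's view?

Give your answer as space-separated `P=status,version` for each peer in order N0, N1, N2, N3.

Answer: N0=alive,0 N1=suspect,1 N2=alive,0 N3=alive,0

Derivation:
Op 1: gossip N1<->N2 -> N1.N0=(alive,v0) N1.N1=(alive,v0) N1.N2=(alive,v0) N1.N3=(alive,v0) | N2.N0=(alive,v0) N2.N1=(alive,v0) N2.N2=(alive,v0) N2.N3=(alive,v0)
Op 2: gossip N0<->N3 -> N0.N0=(alive,v0) N0.N1=(alive,v0) N0.N2=(alive,v0) N0.N3=(alive,v0) | N3.N0=(alive,v0) N3.N1=(alive,v0) N3.N2=(alive,v0) N3.N3=(alive,v0)
Op 3: gossip N0<->N2 -> N0.N0=(alive,v0) N0.N1=(alive,v0) N0.N2=(alive,v0) N0.N3=(alive,v0) | N2.N0=(alive,v0) N2.N1=(alive,v0) N2.N2=(alive,v0) N2.N3=(alive,v0)
Op 4: N1 marks N1=suspect -> (suspect,v1)
Op 5: gossip N2<->N3 -> N2.N0=(alive,v0) N2.N1=(alive,v0) N2.N2=(alive,v0) N2.N3=(alive,v0) | N3.N0=(alive,v0) N3.N1=(alive,v0) N3.N2=(alive,v0) N3.N3=(alive,v0)
Op 6: N2 marks N1=suspect -> (suspect,v1)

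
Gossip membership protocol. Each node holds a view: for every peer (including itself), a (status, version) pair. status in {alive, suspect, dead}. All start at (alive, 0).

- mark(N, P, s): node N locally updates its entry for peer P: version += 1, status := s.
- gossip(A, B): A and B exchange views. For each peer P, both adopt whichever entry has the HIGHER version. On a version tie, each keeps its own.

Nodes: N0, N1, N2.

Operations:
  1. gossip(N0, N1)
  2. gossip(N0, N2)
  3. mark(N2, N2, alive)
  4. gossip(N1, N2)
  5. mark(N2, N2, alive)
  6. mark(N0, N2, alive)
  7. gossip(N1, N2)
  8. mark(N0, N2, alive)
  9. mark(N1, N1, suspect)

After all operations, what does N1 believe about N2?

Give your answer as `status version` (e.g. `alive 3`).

Op 1: gossip N0<->N1 -> N0.N0=(alive,v0) N0.N1=(alive,v0) N0.N2=(alive,v0) | N1.N0=(alive,v0) N1.N1=(alive,v0) N1.N2=(alive,v0)
Op 2: gossip N0<->N2 -> N0.N0=(alive,v0) N0.N1=(alive,v0) N0.N2=(alive,v0) | N2.N0=(alive,v0) N2.N1=(alive,v0) N2.N2=(alive,v0)
Op 3: N2 marks N2=alive -> (alive,v1)
Op 4: gossip N1<->N2 -> N1.N0=(alive,v0) N1.N1=(alive,v0) N1.N2=(alive,v1) | N2.N0=(alive,v0) N2.N1=(alive,v0) N2.N2=(alive,v1)
Op 5: N2 marks N2=alive -> (alive,v2)
Op 6: N0 marks N2=alive -> (alive,v1)
Op 7: gossip N1<->N2 -> N1.N0=(alive,v0) N1.N1=(alive,v0) N1.N2=(alive,v2) | N2.N0=(alive,v0) N2.N1=(alive,v0) N2.N2=(alive,v2)
Op 8: N0 marks N2=alive -> (alive,v2)
Op 9: N1 marks N1=suspect -> (suspect,v1)

Answer: alive 2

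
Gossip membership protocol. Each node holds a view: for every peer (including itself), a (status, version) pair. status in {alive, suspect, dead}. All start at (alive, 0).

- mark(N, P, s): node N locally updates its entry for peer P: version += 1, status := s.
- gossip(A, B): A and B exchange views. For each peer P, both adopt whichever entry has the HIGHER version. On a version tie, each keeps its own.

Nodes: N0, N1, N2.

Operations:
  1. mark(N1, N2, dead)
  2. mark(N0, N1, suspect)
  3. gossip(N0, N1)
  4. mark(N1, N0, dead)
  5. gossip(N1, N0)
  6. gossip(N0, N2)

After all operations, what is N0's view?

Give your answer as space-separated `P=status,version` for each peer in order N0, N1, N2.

Answer: N0=dead,1 N1=suspect,1 N2=dead,1

Derivation:
Op 1: N1 marks N2=dead -> (dead,v1)
Op 2: N0 marks N1=suspect -> (suspect,v1)
Op 3: gossip N0<->N1 -> N0.N0=(alive,v0) N0.N1=(suspect,v1) N0.N2=(dead,v1) | N1.N0=(alive,v0) N1.N1=(suspect,v1) N1.N2=(dead,v1)
Op 4: N1 marks N0=dead -> (dead,v1)
Op 5: gossip N1<->N0 -> N1.N0=(dead,v1) N1.N1=(suspect,v1) N1.N2=(dead,v1) | N0.N0=(dead,v1) N0.N1=(suspect,v1) N0.N2=(dead,v1)
Op 6: gossip N0<->N2 -> N0.N0=(dead,v1) N0.N1=(suspect,v1) N0.N2=(dead,v1) | N2.N0=(dead,v1) N2.N1=(suspect,v1) N2.N2=(dead,v1)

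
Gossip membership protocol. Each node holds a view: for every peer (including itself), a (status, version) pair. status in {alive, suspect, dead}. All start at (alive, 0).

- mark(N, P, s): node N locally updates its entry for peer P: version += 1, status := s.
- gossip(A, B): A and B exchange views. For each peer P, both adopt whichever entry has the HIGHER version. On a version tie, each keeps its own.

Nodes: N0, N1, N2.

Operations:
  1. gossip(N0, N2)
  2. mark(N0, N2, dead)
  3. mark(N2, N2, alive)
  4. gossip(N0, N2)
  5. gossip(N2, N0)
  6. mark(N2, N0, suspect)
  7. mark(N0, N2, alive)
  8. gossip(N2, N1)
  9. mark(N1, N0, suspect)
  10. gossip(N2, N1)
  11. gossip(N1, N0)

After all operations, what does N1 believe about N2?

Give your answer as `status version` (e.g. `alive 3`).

Op 1: gossip N0<->N2 -> N0.N0=(alive,v0) N0.N1=(alive,v0) N0.N2=(alive,v0) | N2.N0=(alive,v0) N2.N1=(alive,v0) N2.N2=(alive,v0)
Op 2: N0 marks N2=dead -> (dead,v1)
Op 3: N2 marks N2=alive -> (alive,v1)
Op 4: gossip N0<->N2 -> N0.N0=(alive,v0) N0.N1=(alive,v0) N0.N2=(dead,v1) | N2.N0=(alive,v0) N2.N1=(alive,v0) N2.N2=(alive,v1)
Op 5: gossip N2<->N0 -> N2.N0=(alive,v0) N2.N1=(alive,v0) N2.N2=(alive,v1) | N0.N0=(alive,v0) N0.N1=(alive,v0) N0.N2=(dead,v1)
Op 6: N2 marks N0=suspect -> (suspect,v1)
Op 7: N0 marks N2=alive -> (alive,v2)
Op 8: gossip N2<->N1 -> N2.N0=(suspect,v1) N2.N1=(alive,v0) N2.N2=(alive,v1) | N1.N0=(suspect,v1) N1.N1=(alive,v0) N1.N2=(alive,v1)
Op 9: N1 marks N0=suspect -> (suspect,v2)
Op 10: gossip N2<->N1 -> N2.N0=(suspect,v2) N2.N1=(alive,v0) N2.N2=(alive,v1) | N1.N0=(suspect,v2) N1.N1=(alive,v0) N1.N2=(alive,v1)
Op 11: gossip N1<->N0 -> N1.N0=(suspect,v2) N1.N1=(alive,v0) N1.N2=(alive,v2) | N0.N0=(suspect,v2) N0.N1=(alive,v0) N0.N2=(alive,v2)

Answer: alive 2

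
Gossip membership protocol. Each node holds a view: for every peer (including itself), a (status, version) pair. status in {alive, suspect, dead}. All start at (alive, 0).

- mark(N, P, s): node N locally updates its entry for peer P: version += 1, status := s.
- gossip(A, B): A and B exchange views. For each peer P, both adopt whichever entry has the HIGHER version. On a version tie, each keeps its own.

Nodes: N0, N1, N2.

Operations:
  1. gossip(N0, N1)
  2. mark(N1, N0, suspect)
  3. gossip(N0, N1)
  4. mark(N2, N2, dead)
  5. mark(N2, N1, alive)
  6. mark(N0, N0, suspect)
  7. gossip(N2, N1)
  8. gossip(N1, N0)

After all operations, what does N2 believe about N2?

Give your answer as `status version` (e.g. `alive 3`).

Op 1: gossip N0<->N1 -> N0.N0=(alive,v0) N0.N1=(alive,v0) N0.N2=(alive,v0) | N1.N0=(alive,v0) N1.N1=(alive,v0) N1.N2=(alive,v0)
Op 2: N1 marks N0=suspect -> (suspect,v1)
Op 3: gossip N0<->N1 -> N0.N0=(suspect,v1) N0.N1=(alive,v0) N0.N2=(alive,v0) | N1.N0=(suspect,v1) N1.N1=(alive,v0) N1.N2=(alive,v0)
Op 4: N2 marks N2=dead -> (dead,v1)
Op 5: N2 marks N1=alive -> (alive,v1)
Op 6: N0 marks N0=suspect -> (suspect,v2)
Op 7: gossip N2<->N1 -> N2.N0=(suspect,v1) N2.N1=(alive,v1) N2.N2=(dead,v1) | N1.N0=(suspect,v1) N1.N1=(alive,v1) N1.N2=(dead,v1)
Op 8: gossip N1<->N0 -> N1.N0=(suspect,v2) N1.N1=(alive,v1) N1.N2=(dead,v1) | N0.N0=(suspect,v2) N0.N1=(alive,v1) N0.N2=(dead,v1)

Answer: dead 1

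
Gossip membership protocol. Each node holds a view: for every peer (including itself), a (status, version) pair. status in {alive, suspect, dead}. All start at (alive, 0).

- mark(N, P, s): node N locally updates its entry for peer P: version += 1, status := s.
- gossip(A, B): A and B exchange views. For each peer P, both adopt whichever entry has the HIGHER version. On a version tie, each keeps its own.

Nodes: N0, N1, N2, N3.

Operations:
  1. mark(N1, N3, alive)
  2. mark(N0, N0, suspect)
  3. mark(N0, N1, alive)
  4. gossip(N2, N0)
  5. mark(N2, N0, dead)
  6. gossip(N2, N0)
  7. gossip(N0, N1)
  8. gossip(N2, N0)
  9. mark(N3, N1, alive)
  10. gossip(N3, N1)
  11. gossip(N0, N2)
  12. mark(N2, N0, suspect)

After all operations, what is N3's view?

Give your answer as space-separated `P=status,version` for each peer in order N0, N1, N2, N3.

Answer: N0=dead,2 N1=alive,1 N2=alive,0 N3=alive,1

Derivation:
Op 1: N1 marks N3=alive -> (alive,v1)
Op 2: N0 marks N0=suspect -> (suspect,v1)
Op 3: N0 marks N1=alive -> (alive,v1)
Op 4: gossip N2<->N0 -> N2.N0=(suspect,v1) N2.N1=(alive,v1) N2.N2=(alive,v0) N2.N3=(alive,v0) | N0.N0=(suspect,v1) N0.N1=(alive,v1) N0.N2=(alive,v0) N0.N3=(alive,v0)
Op 5: N2 marks N0=dead -> (dead,v2)
Op 6: gossip N2<->N0 -> N2.N0=(dead,v2) N2.N1=(alive,v1) N2.N2=(alive,v0) N2.N3=(alive,v0) | N0.N0=(dead,v2) N0.N1=(alive,v1) N0.N2=(alive,v0) N0.N3=(alive,v0)
Op 7: gossip N0<->N1 -> N0.N0=(dead,v2) N0.N1=(alive,v1) N0.N2=(alive,v0) N0.N3=(alive,v1) | N1.N0=(dead,v2) N1.N1=(alive,v1) N1.N2=(alive,v0) N1.N3=(alive,v1)
Op 8: gossip N2<->N0 -> N2.N0=(dead,v2) N2.N1=(alive,v1) N2.N2=(alive,v0) N2.N3=(alive,v1) | N0.N0=(dead,v2) N0.N1=(alive,v1) N0.N2=(alive,v0) N0.N3=(alive,v1)
Op 9: N3 marks N1=alive -> (alive,v1)
Op 10: gossip N3<->N1 -> N3.N0=(dead,v2) N3.N1=(alive,v1) N3.N2=(alive,v0) N3.N3=(alive,v1) | N1.N0=(dead,v2) N1.N1=(alive,v1) N1.N2=(alive,v0) N1.N3=(alive,v1)
Op 11: gossip N0<->N2 -> N0.N0=(dead,v2) N0.N1=(alive,v1) N0.N2=(alive,v0) N0.N3=(alive,v1) | N2.N0=(dead,v2) N2.N1=(alive,v1) N2.N2=(alive,v0) N2.N3=(alive,v1)
Op 12: N2 marks N0=suspect -> (suspect,v3)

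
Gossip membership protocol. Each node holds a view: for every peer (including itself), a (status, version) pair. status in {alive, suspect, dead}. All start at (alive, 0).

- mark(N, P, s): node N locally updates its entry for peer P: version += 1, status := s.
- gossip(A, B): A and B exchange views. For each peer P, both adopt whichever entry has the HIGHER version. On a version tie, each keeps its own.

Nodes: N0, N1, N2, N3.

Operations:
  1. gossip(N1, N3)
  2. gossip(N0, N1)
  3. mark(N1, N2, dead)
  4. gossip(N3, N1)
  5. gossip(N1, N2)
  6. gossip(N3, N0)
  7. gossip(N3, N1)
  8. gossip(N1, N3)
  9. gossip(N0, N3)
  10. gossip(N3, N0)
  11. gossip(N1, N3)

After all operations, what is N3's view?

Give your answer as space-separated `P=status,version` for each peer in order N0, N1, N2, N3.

Answer: N0=alive,0 N1=alive,0 N2=dead,1 N3=alive,0

Derivation:
Op 1: gossip N1<->N3 -> N1.N0=(alive,v0) N1.N1=(alive,v0) N1.N2=(alive,v0) N1.N3=(alive,v0) | N3.N0=(alive,v0) N3.N1=(alive,v0) N3.N2=(alive,v0) N3.N3=(alive,v0)
Op 2: gossip N0<->N1 -> N0.N0=(alive,v0) N0.N1=(alive,v0) N0.N2=(alive,v0) N0.N3=(alive,v0) | N1.N0=(alive,v0) N1.N1=(alive,v0) N1.N2=(alive,v0) N1.N3=(alive,v0)
Op 3: N1 marks N2=dead -> (dead,v1)
Op 4: gossip N3<->N1 -> N3.N0=(alive,v0) N3.N1=(alive,v0) N3.N2=(dead,v1) N3.N3=(alive,v0) | N1.N0=(alive,v0) N1.N1=(alive,v0) N1.N2=(dead,v1) N1.N3=(alive,v0)
Op 5: gossip N1<->N2 -> N1.N0=(alive,v0) N1.N1=(alive,v0) N1.N2=(dead,v1) N1.N3=(alive,v0) | N2.N0=(alive,v0) N2.N1=(alive,v0) N2.N2=(dead,v1) N2.N3=(alive,v0)
Op 6: gossip N3<->N0 -> N3.N0=(alive,v0) N3.N1=(alive,v0) N3.N2=(dead,v1) N3.N3=(alive,v0) | N0.N0=(alive,v0) N0.N1=(alive,v0) N0.N2=(dead,v1) N0.N3=(alive,v0)
Op 7: gossip N3<->N1 -> N3.N0=(alive,v0) N3.N1=(alive,v0) N3.N2=(dead,v1) N3.N3=(alive,v0) | N1.N0=(alive,v0) N1.N1=(alive,v0) N1.N2=(dead,v1) N1.N3=(alive,v0)
Op 8: gossip N1<->N3 -> N1.N0=(alive,v0) N1.N1=(alive,v0) N1.N2=(dead,v1) N1.N3=(alive,v0) | N3.N0=(alive,v0) N3.N1=(alive,v0) N3.N2=(dead,v1) N3.N3=(alive,v0)
Op 9: gossip N0<->N3 -> N0.N0=(alive,v0) N0.N1=(alive,v0) N0.N2=(dead,v1) N0.N3=(alive,v0) | N3.N0=(alive,v0) N3.N1=(alive,v0) N3.N2=(dead,v1) N3.N3=(alive,v0)
Op 10: gossip N3<->N0 -> N3.N0=(alive,v0) N3.N1=(alive,v0) N3.N2=(dead,v1) N3.N3=(alive,v0) | N0.N0=(alive,v0) N0.N1=(alive,v0) N0.N2=(dead,v1) N0.N3=(alive,v0)
Op 11: gossip N1<->N3 -> N1.N0=(alive,v0) N1.N1=(alive,v0) N1.N2=(dead,v1) N1.N3=(alive,v0) | N3.N0=(alive,v0) N3.N1=(alive,v0) N3.N2=(dead,v1) N3.N3=(alive,v0)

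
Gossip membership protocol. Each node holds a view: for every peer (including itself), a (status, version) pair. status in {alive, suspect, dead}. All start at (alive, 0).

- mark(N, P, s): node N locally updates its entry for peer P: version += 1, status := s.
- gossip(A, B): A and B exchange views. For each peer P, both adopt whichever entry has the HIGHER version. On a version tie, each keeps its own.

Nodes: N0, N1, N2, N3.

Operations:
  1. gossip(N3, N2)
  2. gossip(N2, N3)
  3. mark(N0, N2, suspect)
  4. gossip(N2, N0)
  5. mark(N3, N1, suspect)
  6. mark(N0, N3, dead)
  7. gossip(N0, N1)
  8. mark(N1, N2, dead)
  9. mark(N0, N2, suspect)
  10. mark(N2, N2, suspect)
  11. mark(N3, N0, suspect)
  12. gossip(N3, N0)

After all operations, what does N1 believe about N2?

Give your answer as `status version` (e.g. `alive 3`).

Answer: dead 2

Derivation:
Op 1: gossip N3<->N2 -> N3.N0=(alive,v0) N3.N1=(alive,v0) N3.N2=(alive,v0) N3.N3=(alive,v0) | N2.N0=(alive,v0) N2.N1=(alive,v0) N2.N2=(alive,v0) N2.N3=(alive,v0)
Op 2: gossip N2<->N3 -> N2.N0=(alive,v0) N2.N1=(alive,v0) N2.N2=(alive,v0) N2.N3=(alive,v0) | N3.N0=(alive,v0) N3.N1=(alive,v0) N3.N2=(alive,v0) N3.N3=(alive,v0)
Op 3: N0 marks N2=suspect -> (suspect,v1)
Op 4: gossip N2<->N0 -> N2.N0=(alive,v0) N2.N1=(alive,v0) N2.N2=(suspect,v1) N2.N3=(alive,v0) | N0.N0=(alive,v0) N0.N1=(alive,v0) N0.N2=(suspect,v1) N0.N3=(alive,v0)
Op 5: N3 marks N1=suspect -> (suspect,v1)
Op 6: N0 marks N3=dead -> (dead,v1)
Op 7: gossip N0<->N1 -> N0.N0=(alive,v0) N0.N1=(alive,v0) N0.N2=(suspect,v1) N0.N3=(dead,v1) | N1.N0=(alive,v0) N1.N1=(alive,v0) N1.N2=(suspect,v1) N1.N3=(dead,v1)
Op 8: N1 marks N2=dead -> (dead,v2)
Op 9: N0 marks N2=suspect -> (suspect,v2)
Op 10: N2 marks N2=suspect -> (suspect,v2)
Op 11: N3 marks N0=suspect -> (suspect,v1)
Op 12: gossip N3<->N0 -> N3.N0=(suspect,v1) N3.N1=(suspect,v1) N3.N2=(suspect,v2) N3.N3=(dead,v1) | N0.N0=(suspect,v1) N0.N1=(suspect,v1) N0.N2=(suspect,v2) N0.N3=(dead,v1)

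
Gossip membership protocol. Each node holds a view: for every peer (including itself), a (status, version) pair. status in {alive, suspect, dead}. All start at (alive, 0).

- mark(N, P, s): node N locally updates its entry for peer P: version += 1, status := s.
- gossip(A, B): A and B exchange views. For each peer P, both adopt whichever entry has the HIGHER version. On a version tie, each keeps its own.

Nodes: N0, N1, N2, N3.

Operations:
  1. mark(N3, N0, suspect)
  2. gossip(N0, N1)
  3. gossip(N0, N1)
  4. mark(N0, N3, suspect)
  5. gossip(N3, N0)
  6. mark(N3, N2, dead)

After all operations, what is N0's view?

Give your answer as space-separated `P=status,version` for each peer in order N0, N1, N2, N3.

Answer: N0=suspect,1 N1=alive,0 N2=alive,0 N3=suspect,1

Derivation:
Op 1: N3 marks N0=suspect -> (suspect,v1)
Op 2: gossip N0<->N1 -> N0.N0=(alive,v0) N0.N1=(alive,v0) N0.N2=(alive,v0) N0.N3=(alive,v0) | N1.N0=(alive,v0) N1.N1=(alive,v0) N1.N2=(alive,v0) N1.N3=(alive,v0)
Op 3: gossip N0<->N1 -> N0.N0=(alive,v0) N0.N1=(alive,v0) N0.N2=(alive,v0) N0.N3=(alive,v0) | N1.N0=(alive,v0) N1.N1=(alive,v0) N1.N2=(alive,v0) N1.N3=(alive,v0)
Op 4: N0 marks N3=suspect -> (suspect,v1)
Op 5: gossip N3<->N0 -> N3.N0=(suspect,v1) N3.N1=(alive,v0) N3.N2=(alive,v0) N3.N3=(suspect,v1) | N0.N0=(suspect,v1) N0.N1=(alive,v0) N0.N2=(alive,v0) N0.N3=(suspect,v1)
Op 6: N3 marks N2=dead -> (dead,v1)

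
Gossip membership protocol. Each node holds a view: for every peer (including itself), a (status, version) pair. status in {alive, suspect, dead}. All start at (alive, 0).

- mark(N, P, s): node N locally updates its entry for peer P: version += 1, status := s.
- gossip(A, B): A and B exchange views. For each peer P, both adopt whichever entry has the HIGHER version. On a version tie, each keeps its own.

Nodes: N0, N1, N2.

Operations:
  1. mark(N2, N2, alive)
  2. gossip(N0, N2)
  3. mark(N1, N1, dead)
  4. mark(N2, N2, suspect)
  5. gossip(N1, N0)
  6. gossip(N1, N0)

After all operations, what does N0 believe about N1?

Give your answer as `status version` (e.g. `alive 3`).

Op 1: N2 marks N2=alive -> (alive,v1)
Op 2: gossip N0<->N2 -> N0.N0=(alive,v0) N0.N1=(alive,v0) N0.N2=(alive,v1) | N2.N0=(alive,v0) N2.N1=(alive,v0) N2.N2=(alive,v1)
Op 3: N1 marks N1=dead -> (dead,v1)
Op 4: N2 marks N2=suspect -> (suspect,v2)
Op 5: gossip N1<->N0 -> N1.N0=(alive,v0) N1.N1=(dead,v1) N1.N2=(alive,v1) | N0.N0=(alive,v0) N0.N1=(dead,v1) N0.N2=(alive,v1)
Op 6: gossip N1<->N0 -> N1.N0=(alive,v0) N1.N1=(dead,v1) N1.N2=(alive,v1) | N0.N0=(alive,v0) N0.N1=(dead,v1) N0.N2=(alive,v1)

Answer: dead 1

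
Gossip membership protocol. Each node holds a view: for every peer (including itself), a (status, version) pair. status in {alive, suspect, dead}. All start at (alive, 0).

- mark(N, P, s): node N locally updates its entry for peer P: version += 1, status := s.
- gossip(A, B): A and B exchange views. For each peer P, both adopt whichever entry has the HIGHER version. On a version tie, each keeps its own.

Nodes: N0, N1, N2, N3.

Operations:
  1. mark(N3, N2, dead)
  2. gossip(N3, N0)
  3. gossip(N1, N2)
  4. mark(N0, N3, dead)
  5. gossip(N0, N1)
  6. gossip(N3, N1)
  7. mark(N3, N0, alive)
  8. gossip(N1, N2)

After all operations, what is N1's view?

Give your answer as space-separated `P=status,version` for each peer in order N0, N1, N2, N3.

Answer: N0=alive,0 N1=alive,0 N2=dead,1 N3=dead,1

Derivation:
Op 1: N3 marks N2=dead -> (dead,v1)
Op 2: gossip N3<->N0 -> N3.N0=(alive,v0) N3.N1=(alive,v0) N3.N2=(dead,v1) N3.N3=(alive,v0) | N0.N0=(alive,v0) N0.N1=(alive,v0) N0.N2=(dead,v1) N0.N3=(alive,v0)
Op 3: gossip N1<->N2 -> N1.N0=(alive,v0) N1.N1=(alive,v0) N1.N2=(alive,v0) N1.N3=(alive,v0) | N2.N0=(alive,v0) N2.N1=(alive,v0) N2.N2=(alive,v0) N2.N3=(alive,v0)
Op 4: N0 marks N3=dead -> (dead,v1)
Op 5: gossip N0<->N1 -> N0.N0=(alive,v0) N0.N1=(alive,v0) N0.N2=(dead,v1) N0.N3=(dead,v1) | N1.N0=(alive,v0) N1.N1=(alive,v0) N1.N2=(dead,v1) N1.N3=(dead,v1)
Op 6: gossip N3<->N1 -> N3.N0=(alive,v0) N3.N1=(alive,v0) N3.N2=(dead,v1) N3.N3=(dead,v1) | N1.N0=(alive,v0) N1.N1=(alive,v0) N1.N2=(dead,v1) N1.N3=(dead,v1)
Op 7: N3 marks N0=alive -> (alive,v1)
Op 8: gossip N1<->N2 -> N1.N0=(alive,v0) N1.N1=(alive,v0) N1.N2=(dead,v1) N1.N3=(dead,v1) | N2.N0=(alive,v0) N2.N1=(alive,v0) N2.N2=(dead,v1) N2.N3=(dead,v1)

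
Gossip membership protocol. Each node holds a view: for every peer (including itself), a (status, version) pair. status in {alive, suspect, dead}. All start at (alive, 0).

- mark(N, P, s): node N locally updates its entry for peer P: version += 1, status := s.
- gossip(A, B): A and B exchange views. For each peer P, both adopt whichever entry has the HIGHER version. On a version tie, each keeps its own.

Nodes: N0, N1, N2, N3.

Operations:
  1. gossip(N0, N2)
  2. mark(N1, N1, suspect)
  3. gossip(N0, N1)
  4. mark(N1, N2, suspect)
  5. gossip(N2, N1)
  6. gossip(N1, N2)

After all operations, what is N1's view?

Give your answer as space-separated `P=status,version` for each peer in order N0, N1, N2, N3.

Op 1: gossip N0<->N2 -> N0.N0=(alive,v0) N0.N1=(alive,v0) N0.N2=(alive,v0) N0.N3=(alive,v0) | N2.N0=(alive,v0) N2.N1=(alive,v0) N2.N2=(alive,v0) N2.N3=(alive,v0)
Op 2: N1 marks N1=suspect -> (suspect,v1)
Op 3: gossip N0<->N1 -> N0.N0=(alive,v0) N0.N1=(suspect,v1) N0.N2=(alive,v0) N0.N3=(alive,v0) | N1.N0=(alive,v0) N1.N1=(suspect,v1) N1.N2=(alive,v0) N1.N3=(alive,v0)
Op 4: N1 marks N2=suspect -> (suspect,v1)
Op 5: gossip N2<->N1 -> N2.N0=(alive,v0) N2.N1=(suspect,v1) N2.N2=(suspect,v1) N2.N3=(alive,v0) | N1.N0=(alive,v0) N1.N1=(suspect,v1) N1.N2=(suspect,v1) N1.N3=(alive,v0)
Op 6: gossip N1<->N2 -> N1.N0=(alive,v0) N1.N1=(suspect,v1) N1.N2=(suspect,v1) N1.N3=(alive,v0) | N2.N0=(alive,v0) N2.N1=(suspect,v1) N2.N2=(suspect,v1) N2.N3=(alive,v0)

Answer: N0=alive,0 N1=suspect,1 N2=suspect,1 N3=alive,0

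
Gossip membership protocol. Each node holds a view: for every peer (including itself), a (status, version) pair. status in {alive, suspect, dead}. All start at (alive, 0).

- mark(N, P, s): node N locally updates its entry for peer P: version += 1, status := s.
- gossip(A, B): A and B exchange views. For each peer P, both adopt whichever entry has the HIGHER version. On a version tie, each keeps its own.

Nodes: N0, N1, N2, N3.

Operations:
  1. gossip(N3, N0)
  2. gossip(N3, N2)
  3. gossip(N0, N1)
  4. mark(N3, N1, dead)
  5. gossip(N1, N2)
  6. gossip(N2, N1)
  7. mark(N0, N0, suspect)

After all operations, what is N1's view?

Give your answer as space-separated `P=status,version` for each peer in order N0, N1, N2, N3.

Op 1: gossip N3<->N0 -> N3.N0=(alive,v0) N3.N1=(alive,v0) N3.N2=(alive,v0) N3.N3=(alive,v0) | N0.N0=(alive,v0) N0.N1=(alive,v0) N0.N2=(alive,v0) N0.N3=(alive,v0)
Op 2: gossip N3<->N2 -> N3.N0=(alive,v0) N3.N1=(alive,v0) N3.N2=(alive,v0) N3.N3=(alive,v0) | N2.N0=(alive,v0) N2.N1=(alive,v0) N2.N2=(alive,v0) N2.N3=(alive,v0)
Op 3: gossip N0<->N1 -> N0.N0=(alive,v0) N0.N1=(alive,v0) N0.N2=(alive,v0) N0.N3=(alive,v0) | N1.N0=(alive,v0) N1.N1=(alive,v0) N1.N2=(alive,v0) N1.N3=(alive,v0)
Op 4: N3 marks N1=dead -> (dead,v1)
Op 5: gossip N1<->N2 -> N1.N0=(alive,v0) N1.N1=(alive,v0) N1.N2=(alive,v0) N1.N3=(alive,v0) | N2.N0=(alive,v0) N2.N1=(alive,v0) N2.N2=(alive,v0) N2.N3=(alive,v0)
Op 6: gossip N2<->N1 -> N2.N0=(alive,v0) N2.N1=(alive,v0) N2.N2=(alive,v0) N2.N3=(alive,v0) | N1.N0=(alive,v0) N1.N1=(alive,v0) N1.N2=(alive,v0) N1.N3=(alive,v0)
Op 7: N0 marks N0=suspect -> (suspect,v1)

Answer: N0=alive,0 N1=alive,0 N2=alive,0 N3=alive,0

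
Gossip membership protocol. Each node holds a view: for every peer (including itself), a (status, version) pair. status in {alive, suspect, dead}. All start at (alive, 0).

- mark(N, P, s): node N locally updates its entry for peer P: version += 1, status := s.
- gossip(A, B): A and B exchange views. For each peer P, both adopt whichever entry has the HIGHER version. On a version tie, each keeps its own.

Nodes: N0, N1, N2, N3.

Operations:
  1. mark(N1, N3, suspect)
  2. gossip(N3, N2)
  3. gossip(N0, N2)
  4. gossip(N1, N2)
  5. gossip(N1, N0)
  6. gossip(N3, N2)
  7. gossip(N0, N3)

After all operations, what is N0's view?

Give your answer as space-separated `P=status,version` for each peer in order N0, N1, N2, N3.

Answer: N0=alive,0 N1=alive,0 N2=alive,0 N3=suspect,1

Derivation:
Op 1: N1 marks N3=suspect -> (suspect,v1)
Op 2: gossip N3<->N2 -> N3.N0=(alive,v0) N3.N1=(alive,v0) N3.N2=(alive,v0) N3.N3=(alive,v0) | N2.N0=(alive,v0) N2.N1=(alive,v0) N2.N2=(alive,v0) N2.N3=(alive,v0)
Op 3: gossip N0<->N2 -> N0.N0=(alive,v0) N0.N1=(alive,v0) N0.N2=(alive,v0) N0.N3=(alive,v0) | N2.N0=(alive,v0) N2.N1=(alive,v0) N2.N2=(alive,v0) N2.N3=(alive,v0)
Op 4: gossip N1<->N2 -> N1.N0=(alive,v0) N1.N1=(alive,v0) N1.N2=(alive,v0) N1.N3=(suspect,v1) | N2.N0=(alive,v0) N2.N1=(alive,v0) N2.N2=(alive,v0) N2.N3=(suspect,v1)
Op 5: gossip N1<->N0 -> N1.N0=(alive,v0) N1.N1=(alive,v0) N1.N2=(alive,v0) N1.N3=(suspect,v1) | N0.N0=(alive,v0) N0.N1=(alive,v0) N0.N2=(alive,v0) N0.N3=(suspect,v1)
Op 6: gossip N3<->N2 -> N3.N0=(alive,v0) N3.N1=(alive,v0) N3.N2=(alive,v0) N3.N3=(suspect,v1) | N2.N0=(alive,v0) N2.N1=(alive,v0) N2.N2=(alive,v0) N2.N3=(suspect,v1)
Op 7: gossip N0<->N3 -> N0.N0=(alive,v0) N0.N1=(alive,v0) N0.N2=(alive,v0) N0.N3=(suspect,v1) | N3.N0=(alive,v0) N3.N1=(alive,v0) N3.N2=(alive,v0) N3.N3=(suspect,v1)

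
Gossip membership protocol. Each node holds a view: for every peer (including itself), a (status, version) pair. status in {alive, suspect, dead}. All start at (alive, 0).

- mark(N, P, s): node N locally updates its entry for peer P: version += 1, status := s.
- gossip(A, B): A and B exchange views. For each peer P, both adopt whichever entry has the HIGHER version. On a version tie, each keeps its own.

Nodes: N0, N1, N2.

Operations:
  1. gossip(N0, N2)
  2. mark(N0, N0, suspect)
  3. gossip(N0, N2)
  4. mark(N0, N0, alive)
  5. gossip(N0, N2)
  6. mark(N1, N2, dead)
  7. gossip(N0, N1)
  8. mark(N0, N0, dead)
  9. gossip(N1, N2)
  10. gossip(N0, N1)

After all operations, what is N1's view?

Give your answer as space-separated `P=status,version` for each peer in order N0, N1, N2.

Answer: N0=dead,3 N1=alive,0 N2=dead,1

Derivation:
Op 1: gossip N0<->N2 -> N0.N0=(alive,v0) N0.N1=(alive,v0) N0.N2=(alive,v0) | N2.N0=(alive,v0) N2.N1=(alive,v0) N2.N2=(alive,v0)
Op 2: N0 marks N0=suspect -> (suspect,v1)
Op 3: gossip N0<->N2 -> N0.N0=(suspect,v1) N0.N1=(alive,v0) N0.N2=(alive,v0) | N2.N0=(suspect,v1) N2.N1=(alive,v0) N2.N2=(alive,v0)
Op 4: N0 marks N0=alive -> (alive,v2)
Op 5: gossip N0<->N2 -> N0.N0=(alive,v2) N0.N1=(alive,v0) N0.N2=(alive,v0) | N2.N0=(alive,v2) N2.N1=(alive,v0) N2.N2=(alive,v0)
Op 6: N1 marks N2=dead -> (dead,v1)
Op 7: gossip N0<->N1 -> N0.N0=(alive,v2) N0.N1=(alive,v0) N0.N2=(dead,v1) | N1.N0=(alive,v2) N1.N1=(alive,v0) N1.N2=(dead,v1)
Op 8: N0 marks N0=dead -> (dead,v3)
Op 9: gossip N1<->N2 -> N1.N0=(alive,v2) N1.N1=(alive,v0) N1.N2=(dead,v1) | N2.N0=(alive,v2) N2.N1=(alive,v0) N2.N2=(dead,v1)
Op 10: gossip N0<->N1 -> N0.N0=(dead,v3) N0.N1=(alive,v0) N0.N2=(dead,v1) | N1.N0=(dead,v3) N1.N1=(alive,v0) N1.N2=(dead,v1)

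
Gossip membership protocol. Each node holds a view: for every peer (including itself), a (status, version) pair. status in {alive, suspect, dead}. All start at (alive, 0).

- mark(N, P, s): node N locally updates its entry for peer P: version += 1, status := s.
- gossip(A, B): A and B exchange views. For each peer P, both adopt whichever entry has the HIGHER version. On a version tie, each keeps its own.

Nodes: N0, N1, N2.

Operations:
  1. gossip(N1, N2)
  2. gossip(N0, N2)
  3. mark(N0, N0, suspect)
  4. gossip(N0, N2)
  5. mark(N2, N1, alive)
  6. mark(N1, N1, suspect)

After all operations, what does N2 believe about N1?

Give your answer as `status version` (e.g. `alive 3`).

Answer: alive 1

Derivation:
Op 1: gossip N1<->N2 -> N1.N0=(alive,v0) N1.N1=(alive,v0) N1.N2=(alive,v0) | N2.N0=(alive,v0) N2.N1=(alive,v0) N2.N2=(alive,v0)
Op 2: gossip N0<->N2 -> N0.N0=(alive,v0) N0.N1=(alive,v0) N0.N2=(alive,v0) | N2.N0=(alive,v0) N2.N1=(alive,v0) N2.N2=(alive,v0)
Op 3: N0 marks N0=suspect -> (suspect,v1)
Op 4: gossip N0<->N2 -> N0.N0=(suspect,v1) N0.N1=(alive,v0) N0.N2=(alive,v0) | N2.N0=(suspect,v1) N2.N1=(alive,v0) N2.N2=(alive,v0)
Op 5: N2 marks N1=alive -> (alive,v1)
Op 6: N1 marks N1=suspect -> (suspect,v1)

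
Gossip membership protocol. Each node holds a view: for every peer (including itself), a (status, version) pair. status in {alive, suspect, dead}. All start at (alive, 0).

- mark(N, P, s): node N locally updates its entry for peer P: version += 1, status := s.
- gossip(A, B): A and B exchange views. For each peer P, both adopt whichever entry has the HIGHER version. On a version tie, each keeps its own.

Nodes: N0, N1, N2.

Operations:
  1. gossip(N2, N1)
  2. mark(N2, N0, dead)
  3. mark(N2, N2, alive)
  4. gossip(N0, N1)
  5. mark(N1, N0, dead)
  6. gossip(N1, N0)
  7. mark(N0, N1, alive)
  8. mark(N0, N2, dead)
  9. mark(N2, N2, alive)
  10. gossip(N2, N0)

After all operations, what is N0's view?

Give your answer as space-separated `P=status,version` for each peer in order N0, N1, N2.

Answer: N0=dead,1 N1=alive,1 N2=alive,2

Derivation:
Op 1: gossip N2<->N1 -> N2.N0=(alive,v0) N2.N1=(alive,v0) N2.N2=(alive,v0) | N1.N0=(alive,v0) N1.N1=(alive,v0) N1.N2=(alive,v0)
Op 2: N2 marks N0=dead -> (dead,v1)
Op 3: N2 marks N2=alive -> (alive,v1)
Op 4: gossip N0<->N1 -> N0.N0=(alive,v0) N0.N1=(alive,v0) N0.N2=(alive,v0) | N1.N0=(alive,v0) N1.N1=(alive,v0) N1.N2=(alive,v0)
Op 5: N1 marks N0=dead -> (dead,v1)
Op 6: gossip N1<->N0 -> N1.N0=(dead,v1) N1.N1=(alive,v0) N1.N2=(alive,v0) | N0.N0=(dead,v1) N0.N1=(alive,v0) N0.N2=(alive,v0)
Op 7: N0 marks N1=alive -> (alive,v1)
Op 8: N0 marks N2=dead -> (dead,v1)
Op 9: N2 marks N2=alive -> (alive,v2)
Op 10: gossip N2<->N0 -> N2.N0=(dead,v1) N2.N1=(alive,v1) N2.N2=(alive,v2) | N0.N0=(dead,v1) N0.N1=(alive,v1) N0.N2=(alive,v2)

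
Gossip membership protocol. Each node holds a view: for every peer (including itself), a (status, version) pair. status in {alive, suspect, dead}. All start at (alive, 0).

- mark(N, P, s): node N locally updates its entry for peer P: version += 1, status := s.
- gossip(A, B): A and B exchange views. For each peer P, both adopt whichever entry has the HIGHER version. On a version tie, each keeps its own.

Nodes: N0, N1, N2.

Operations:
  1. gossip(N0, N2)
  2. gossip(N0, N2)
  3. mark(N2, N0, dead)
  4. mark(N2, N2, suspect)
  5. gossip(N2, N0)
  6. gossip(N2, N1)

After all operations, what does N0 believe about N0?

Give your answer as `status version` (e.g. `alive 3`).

Answer: dead 1

Derivation:
Op 1: gossip N0<->N2 -> N0.N0=(alive,v0) N0.N1=(alive,v0) N0.N2=(alive,v0) | N2.N0=(alive,v0) N2.N1=(alive,v0) N2.N2=(alive,v0)
Op 2: gossip N0<->N2 -> N0.N0=(alive,v0) N0.N1=(alive,v0) N0.N2=(alive,v0) | N2.N0=(alive,v0) N2.N1=(alive,v0) N2.N2=(alive,v0)
Op 3: N2 marks N0=dead -> (dead,v1)
Op 4: N2 marks N2=suspect -> (suspect,v1)
Op 5: gossip N2<->N0 -> N2.N0=(dead,v1) N2.N1=(alive,v0) N2.N2=(suspect,v1) | N0.N0=(dead,v1) N0.N1=(alive,v0) N0.N2=(suspect,v1)
Op 6: gossip N2<->N1 -> N2.N0=(dead,v1) N2.N1=(alive,v0) N2.N2=(suspect,v1) | N1.N0=(dead,v1) N1.N1=(alive,v0) N1.N2=(suspect,v1)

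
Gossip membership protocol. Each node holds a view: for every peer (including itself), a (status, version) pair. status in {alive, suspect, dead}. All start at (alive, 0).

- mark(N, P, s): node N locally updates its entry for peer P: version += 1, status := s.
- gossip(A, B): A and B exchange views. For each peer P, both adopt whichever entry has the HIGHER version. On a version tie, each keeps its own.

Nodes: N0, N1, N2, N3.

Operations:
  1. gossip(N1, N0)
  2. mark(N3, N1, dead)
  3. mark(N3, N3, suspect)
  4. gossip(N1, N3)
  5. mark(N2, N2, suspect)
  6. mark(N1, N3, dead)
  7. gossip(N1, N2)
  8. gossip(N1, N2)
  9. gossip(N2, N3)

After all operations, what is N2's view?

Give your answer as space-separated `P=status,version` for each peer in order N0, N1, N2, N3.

Answer: N0=alive,0 N1=dead,1 N2=suspect,1 N3=dead,2

Derivation:
Op 1: gossip N1<->N0 -> N1.N0=(alive,v0) N1.N1=(alive,v0) N1.N2=(alive,v0) N1.N3=(alive,v0) | N0.N0=(alive,v0) N0.N1=(alive,v0) N0.N2=(alive,v0) N0.N3=(alive,v0)
Op 2: N3 marks N1=dead -> (dead,v1)
Op 3: N3 marks N3=suspect -> (suspect,v1)
Op 4: gossip N1<->N3 -> N1.N0=(alive,v0) N1.N1=(dead,v1) N1.N2=(alive,v0) N1.N3=(suspect,v1) | N3.N0=(alive,v0) N3.N1=(dead,v1) N3.N2=(alive,v0) N3.N3=(suspect,v1)
Op 5: N2 marks N2=suspect -> (suspect,v1)
Op 6: N1 marks N3=dead -> (dead,v2)
Op 7: gossip N1<->N2 -> N1.N0=(alive,v0) N1.N1=(dead,v1) N1.N2=(suspect,v1) N1.N3=(dead,v2) | N2.N0=(alive,v0) N2.N1=(dead,v1) N2.N2=(suspect,v1) N2.N3=(dead,v2)
Op 8: gossip N1<->N2 -> N1.N0=(alive,v0) N1.N1=(dead,v1) N1.N2=(suspect,v1) N1.N3=(dead,v2) | N2.N0=(alive,v0) N2.N1=(dead,v1) N2.N2=(suspect,v1) N2.N3=(dead,v2)
Op 9: gossip N2<->N3 -> N2.N0=(alive,v0) N2.N1=(dead,v1) N2.N2=(suspect,v1) N2.N3=(dead,v2) | N3.N0=(alive,v0) N3.N1=(dead,v1) N3.N2=(suspect,v1) N3.N3=(dead,v2)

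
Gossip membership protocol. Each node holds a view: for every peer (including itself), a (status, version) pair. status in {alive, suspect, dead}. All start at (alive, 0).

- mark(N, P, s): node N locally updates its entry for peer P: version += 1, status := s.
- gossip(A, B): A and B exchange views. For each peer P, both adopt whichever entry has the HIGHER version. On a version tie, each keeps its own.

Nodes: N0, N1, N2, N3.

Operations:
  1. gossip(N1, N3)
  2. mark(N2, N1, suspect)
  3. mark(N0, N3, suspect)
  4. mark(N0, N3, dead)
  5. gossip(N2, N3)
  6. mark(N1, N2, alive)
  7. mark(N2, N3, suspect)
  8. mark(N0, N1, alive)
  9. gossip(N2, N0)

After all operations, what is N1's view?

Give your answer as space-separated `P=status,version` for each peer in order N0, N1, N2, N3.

Op 1: gossip N1<->N3 -> N1.N0=(alive,v0) N1.N1=(alive,v0) N1.N2=(alive,v0) N1.N3=(alive,v0) | N3.N0=(alive,v0) N3.N1=(alive,v0) N3.N2=(alive,v0) N3.N3=(alive,v0)
Op 2: N2 marks N1=suspect -> (suspect,v1)
Op 3: N0 marks N3=suspect -> (suspect,v1)
Op 4: N0 marks N3=dead -> (dead,v2)
Op 5: gossip N2<->N3 -> N2.N0=(alive,v0) N2.N1=(suspect,v1) N2.N2=(alive,v0) N2.N3=(alive,v0) | N3.N0=(alive,v0) N3.N1=(suspect,v1) N3.N2=(alive,v0) N3.N3=(alive,v0)
Op 6: N1 marks N2=alive -> (alive,v1)
Op 7: N2 marks N3=suspect -> (suspect,v1)
Op 8: N0 marks N1=alive -> (alive,v1)
Op 9: gossip N2<->N0 -> N2.N0=(alive,v0) N2.N1=(suspect,v1) N2.N2=(alive,v0) N2.N3=(dead,v2) | N0.N0=(alive,v0) N0.N1=(alive,v1) N0.N2=(alive,v0) N0.N3=(dead,v2)

Answer: N0=alive,0 N1=alive,0 N2=alive,1 N3=alive,0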